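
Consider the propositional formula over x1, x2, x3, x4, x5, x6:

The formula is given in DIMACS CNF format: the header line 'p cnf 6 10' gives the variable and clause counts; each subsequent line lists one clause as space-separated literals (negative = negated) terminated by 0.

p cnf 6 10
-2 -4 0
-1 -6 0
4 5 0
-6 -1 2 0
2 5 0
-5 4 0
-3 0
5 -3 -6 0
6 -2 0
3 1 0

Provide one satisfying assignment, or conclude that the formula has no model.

From the singleton clause (¬x3), x3 = False.
From the singleton clause (x1), x1 = True.
From the singleton clause (¬x6), x6 = False.
From the singleton clause (¬x2), x2 = False.
From the singleton clause (x5), x5 = True.
From the singleton clause (x4), x4 = True.
All clauses are satisfied.

x1: True,  x2: False,  x3: False,  x4: True,  x5: True,  x6: False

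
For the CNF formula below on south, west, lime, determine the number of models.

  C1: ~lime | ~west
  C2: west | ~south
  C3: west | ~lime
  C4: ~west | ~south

2

There are 2^3 = 8 truth assignments over (south, west, lime).
Check each against the 4 clauses (columns in the order south, west, lime):
  F F F  ✓ satisfies all
  F F T  ✗ fails (west | ~lime)
  F T F  ✓ satisfies all
  F T T  ✗ fails (~lime | ~west)
  T F F  ✗ fails (west | ~south)
  T F T  ✗ fails (west | ~south)
  T T F  ✗ fails (~west | ~south)
  T T T  ✗ fails (~lime | ~west)
2 of the 8 rows are models.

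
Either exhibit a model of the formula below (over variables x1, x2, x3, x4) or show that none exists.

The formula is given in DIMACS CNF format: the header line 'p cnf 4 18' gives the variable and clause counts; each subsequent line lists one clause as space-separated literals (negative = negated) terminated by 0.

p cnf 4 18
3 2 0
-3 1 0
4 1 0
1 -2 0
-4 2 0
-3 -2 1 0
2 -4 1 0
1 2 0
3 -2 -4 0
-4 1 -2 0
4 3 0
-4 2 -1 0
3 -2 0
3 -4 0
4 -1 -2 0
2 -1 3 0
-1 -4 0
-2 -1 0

x1 ↦ True, x2 ↦ False, x3 ↦ True, x4 ↦ False

Branch on x3: set x3 = True.
(x1) alone gives x1 = True.
(¬x4) alone gives x4 = False.
(¬x2) alone gives x2 = False.
Every clause now holds.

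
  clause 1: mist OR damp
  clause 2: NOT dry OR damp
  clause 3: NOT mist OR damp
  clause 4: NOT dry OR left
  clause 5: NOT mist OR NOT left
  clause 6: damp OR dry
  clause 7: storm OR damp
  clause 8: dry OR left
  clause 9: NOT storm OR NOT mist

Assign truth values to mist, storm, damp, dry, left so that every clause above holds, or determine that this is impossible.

mist=false; storm=true; damp=true; dry=true; left=true

Try mist = false.
Unit clause (damp) forces damp = true.
Try dry = true.
Unit clause (left) forces left = true.
No clause remains; storm is free.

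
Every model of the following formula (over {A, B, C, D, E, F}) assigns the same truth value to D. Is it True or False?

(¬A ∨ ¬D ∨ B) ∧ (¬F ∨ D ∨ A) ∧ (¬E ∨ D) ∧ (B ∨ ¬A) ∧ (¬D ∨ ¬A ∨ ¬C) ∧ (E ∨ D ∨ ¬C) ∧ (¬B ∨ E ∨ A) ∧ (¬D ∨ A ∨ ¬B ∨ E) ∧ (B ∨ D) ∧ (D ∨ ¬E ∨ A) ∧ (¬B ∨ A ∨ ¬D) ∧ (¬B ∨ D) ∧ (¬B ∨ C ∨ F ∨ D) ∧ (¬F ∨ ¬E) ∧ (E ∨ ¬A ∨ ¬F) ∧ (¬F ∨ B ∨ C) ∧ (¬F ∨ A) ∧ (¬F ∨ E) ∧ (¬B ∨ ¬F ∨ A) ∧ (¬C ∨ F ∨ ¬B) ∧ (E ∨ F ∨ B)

True

Suppose D = False.
The clause (¬E) is unit, so E = False.
The clause (¬C) is unit, so C = False.
The clause (B) is unit, so B = True.
But (¬B) is also a unit clause — contradiction.
So every satisfying assignment has D = True.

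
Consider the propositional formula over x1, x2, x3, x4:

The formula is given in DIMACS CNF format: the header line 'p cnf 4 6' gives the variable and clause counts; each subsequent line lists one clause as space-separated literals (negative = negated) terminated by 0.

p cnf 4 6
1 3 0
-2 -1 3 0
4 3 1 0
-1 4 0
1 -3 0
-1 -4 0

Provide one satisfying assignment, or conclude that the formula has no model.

UNSATISFIABLE

Case x1 = True:
(x4) alone gives x4 = True.
That conflicts with the unit clause (¬x4).
So x1 must be the other value — set x1 = False.
(x3) alone gives x3 = True.
That conflicts with the unit clause (¬x3).
Either choice for x1 ends in contradiction.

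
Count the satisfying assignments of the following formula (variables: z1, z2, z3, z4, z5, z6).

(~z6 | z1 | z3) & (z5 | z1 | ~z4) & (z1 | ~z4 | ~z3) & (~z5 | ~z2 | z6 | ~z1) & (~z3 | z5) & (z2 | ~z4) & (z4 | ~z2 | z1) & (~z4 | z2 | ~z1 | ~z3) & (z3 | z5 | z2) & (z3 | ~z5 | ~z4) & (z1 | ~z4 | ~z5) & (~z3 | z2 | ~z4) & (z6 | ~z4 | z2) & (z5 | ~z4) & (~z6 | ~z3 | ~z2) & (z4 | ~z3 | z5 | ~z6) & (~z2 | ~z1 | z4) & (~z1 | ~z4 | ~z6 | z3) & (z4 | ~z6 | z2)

There are 2^6 = 64 truth assignments over (z1, z2, z3, z4, z5, z6).
Split on z1. With z1 = 1, the clauses containing z1 are satisfied and ~z1 drops from the rest; 2 of the 2^5 = 32 assignments to the other variables satisfy what remains.
With z1 = 0, by the same count on the reduced clause set, 2 assignments work.
(One model: z1=F, z2=F, z3=F, z4=F, z5=T, z6=F.)
Total: 2 + 2 = 4.

4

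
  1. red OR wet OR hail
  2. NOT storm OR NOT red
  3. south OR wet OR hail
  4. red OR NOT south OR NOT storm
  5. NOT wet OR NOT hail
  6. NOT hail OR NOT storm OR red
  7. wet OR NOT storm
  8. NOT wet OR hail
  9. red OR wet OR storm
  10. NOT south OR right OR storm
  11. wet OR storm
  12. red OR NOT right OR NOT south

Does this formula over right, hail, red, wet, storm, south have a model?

Try storm = false.
From the singleton clause (wet), wet = true.
From the singleton clause (NOT hail), hail = false.
That conflicts with the unit clause (hail).
Backtrack on storm: now try storm = true.
From the singleton clause (NOT red), red = false.
From the singleton clause (NOT south), south = false.
From the singleton clause (NOT hail), hail = false.
From the singleton clause (wet), wet = true.
That conflicts with the unit clause (NOT wet).
Neither storm = true nor storm = false works.
No assignment satisfies every clause.

Unsatisfiable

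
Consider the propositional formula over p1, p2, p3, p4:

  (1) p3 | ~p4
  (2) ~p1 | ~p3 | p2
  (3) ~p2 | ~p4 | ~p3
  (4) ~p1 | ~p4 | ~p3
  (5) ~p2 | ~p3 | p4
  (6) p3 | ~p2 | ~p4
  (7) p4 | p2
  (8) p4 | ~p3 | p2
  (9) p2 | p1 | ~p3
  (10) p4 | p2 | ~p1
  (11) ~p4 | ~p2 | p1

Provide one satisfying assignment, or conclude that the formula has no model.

Case p3 = 0:
From the singleton clause (~p4), p4 = 0.
From the singleton clause (p2), p2 = 1.
No clause remains; p1 is free.

p1=1, p2=1, p3=0, p4=0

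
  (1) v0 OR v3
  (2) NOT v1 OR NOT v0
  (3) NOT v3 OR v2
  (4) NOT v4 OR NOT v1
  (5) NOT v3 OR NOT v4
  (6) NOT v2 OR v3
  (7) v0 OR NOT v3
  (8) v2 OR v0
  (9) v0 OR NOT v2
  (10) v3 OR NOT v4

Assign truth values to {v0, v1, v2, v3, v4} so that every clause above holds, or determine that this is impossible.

v0 ↦ true, v1 ↦ false, v2 ↦ true, v3 ↦ true, v4 ↦ false

Case v0 = true:
From the singleton clause (NOT v1), v1 = false.
Case v3 = true:
From the singleton clause (v2), v2 = true.
From the singleton clause (NOT v4), v4 = false.
All clauses are satisfied.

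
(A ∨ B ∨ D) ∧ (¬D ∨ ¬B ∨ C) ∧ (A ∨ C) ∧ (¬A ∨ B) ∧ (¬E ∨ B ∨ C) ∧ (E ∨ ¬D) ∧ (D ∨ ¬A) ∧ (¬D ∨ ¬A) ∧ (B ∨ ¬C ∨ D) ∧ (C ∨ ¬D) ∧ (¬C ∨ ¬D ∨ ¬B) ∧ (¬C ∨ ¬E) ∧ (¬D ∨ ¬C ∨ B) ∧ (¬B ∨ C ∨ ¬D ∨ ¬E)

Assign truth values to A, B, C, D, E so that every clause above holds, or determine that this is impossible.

Try A = False.
Unit clause (C) forces C = True.
Unit clause (¬E) forces E = False.
Unit clause (¬D) forces D = False.
Unit clause (B) forces B = True.
All clauses are satisfied.

A ↦ False; B ↦ True; C ↦ True; D ↦ False; E ↦ False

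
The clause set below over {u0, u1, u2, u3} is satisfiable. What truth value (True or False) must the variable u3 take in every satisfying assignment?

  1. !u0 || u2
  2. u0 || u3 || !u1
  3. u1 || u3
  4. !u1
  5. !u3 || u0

Suppose u3 = false.
Unit clause (u1) forces u1 = true.
But (!u1) is also a unit clause — contradiction.
So every satisfying assignment has u3 = True.

True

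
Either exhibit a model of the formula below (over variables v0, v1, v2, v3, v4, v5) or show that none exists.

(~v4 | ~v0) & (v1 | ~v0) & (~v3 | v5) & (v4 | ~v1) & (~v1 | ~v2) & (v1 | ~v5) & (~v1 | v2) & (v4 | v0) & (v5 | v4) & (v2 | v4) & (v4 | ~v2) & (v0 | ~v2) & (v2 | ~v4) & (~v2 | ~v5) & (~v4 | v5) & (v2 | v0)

Try v4 = 0.
The clause (~v1) is unit, so v1 = 0.
The clause (~v0) is unit, so v0 = 0.
That conflicts with the unit clause (v0).
Undo v4 and try v4 = 1.
The clause (~v0) is unit, so v0 = 0.
The clause (~v2) is unit, so v2 = 0.
That conflicts with the unit clause (v2).
Both values of v4 lead to a conflict.

UNSATISFIABLE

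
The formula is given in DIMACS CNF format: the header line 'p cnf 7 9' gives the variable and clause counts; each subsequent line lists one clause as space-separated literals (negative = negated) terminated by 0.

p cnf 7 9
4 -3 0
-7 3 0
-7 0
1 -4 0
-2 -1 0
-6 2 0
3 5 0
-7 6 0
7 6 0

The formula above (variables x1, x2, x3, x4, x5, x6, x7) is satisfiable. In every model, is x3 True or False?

Suppose x3 = True.
Unit clause (x4) forces x4 = True.
Unit clause (¬x7) forces x7 = False.
Unit clause (x1) forces x1 = True.
Unit clause (¬x2) forces x2 = False.
Unit clause (¬x6) forces x6 = False.
That conflicts with the unit clause (x6).
So every satisfying assignment has x3 = False.

False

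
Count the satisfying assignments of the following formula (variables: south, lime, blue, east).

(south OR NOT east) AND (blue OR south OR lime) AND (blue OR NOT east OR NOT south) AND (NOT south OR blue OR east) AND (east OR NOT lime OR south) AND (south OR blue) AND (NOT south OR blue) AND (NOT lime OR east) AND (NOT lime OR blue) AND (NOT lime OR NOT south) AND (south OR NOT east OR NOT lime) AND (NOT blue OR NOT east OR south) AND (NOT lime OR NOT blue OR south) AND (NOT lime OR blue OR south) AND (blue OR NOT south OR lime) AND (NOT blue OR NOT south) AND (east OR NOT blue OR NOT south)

There are 2^4 = 16 truth assignments over (south, lime, blue, east).
Check each against the 17 clauses (columns in the order south, lime, blue, east):
  F F F F  ✗ fails (blue OR south OR lime)
  F F F T  ✗ fails (south OR NOT east)
  F F T F  ✓ satisfies all
  F F T T  ✗ fails (south OR NOT east)
  F T F F  ✗ fails (east OR NOT lime OR south)
  F T F T  ✗ fails (south OR NOT east)
  F T T F  ✗ fails (east OR NOT lime OR south)
  F T T T  ✗ fails (south OR NOT east)
  T F F F  ✗ fails (NOT south OR blue OR east)
  T F F T  ✗ fails (blue OR NOT east OR NOT south)
  T F T F  ✗ fails (NOT blue OR NOT south)
  T F T T  ✗ fails (NOT blue OR NOT south)
  T T F F  ✗ fails (NOT south OR blue OR east)
  T T F T  ✗ fails (blue OR NOT east OR NOT south)
  T T T F  ✗ fails (NOT lime OR east)
  T T T T  ✗ fails (NOT lime OR NOT south)
1 of the 16 rows is a model.

1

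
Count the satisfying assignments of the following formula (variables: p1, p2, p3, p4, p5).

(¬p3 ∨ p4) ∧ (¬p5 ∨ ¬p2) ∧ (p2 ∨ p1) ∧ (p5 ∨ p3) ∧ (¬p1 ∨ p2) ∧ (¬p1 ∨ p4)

There are 2^5 = 32 truth assignments over (p1, p2, p3, p4, p5).
Split on p1. With p1 = True, the clauses containing p1 are satisfied and ¬p1 drops from the rest; 1 of the 2^4 = 16 assignments to the other variables satisfy what remains.
With p1 = False, by the same count on the reduced clause set, 1 assignment works.
Total: 1 + 1 = 2.

2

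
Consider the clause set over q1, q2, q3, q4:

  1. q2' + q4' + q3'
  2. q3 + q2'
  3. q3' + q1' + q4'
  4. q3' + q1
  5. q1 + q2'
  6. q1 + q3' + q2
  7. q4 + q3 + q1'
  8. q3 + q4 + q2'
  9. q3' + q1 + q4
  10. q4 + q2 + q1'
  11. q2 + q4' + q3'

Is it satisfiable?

Suppose q3 = 0.
(q2') alone gives q2 = 0.
Suppose q4 = 1.
Every clause is now satisfied; q1 is unconstrained.
A satisfying assignment: q1: 1, q2: 0, q3: 0, q4: 1.

Satisfiable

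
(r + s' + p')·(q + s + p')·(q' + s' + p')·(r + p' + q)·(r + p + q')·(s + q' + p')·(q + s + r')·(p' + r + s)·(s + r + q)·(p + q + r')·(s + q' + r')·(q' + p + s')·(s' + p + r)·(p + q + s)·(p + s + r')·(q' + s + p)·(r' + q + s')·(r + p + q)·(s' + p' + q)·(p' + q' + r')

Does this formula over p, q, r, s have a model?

No

Suppose r = 1.
Suppose q = 1.
Unit clause (s) forces s = 1.
Unit clause (p') forces p = 0.
Now (p) is unsatisfied and unit — conflict.
Backtrack on q: now try q = 0.
Unit clause (s) forces s = 1.
Now (s') is unsatisfied and unit — conflict.
Neither q = 1 nor q = 0 works.
Backtrack on r: now try r = 0.
Suppose s = 0.
Unit clause (p') forces p = 0.
Unit clause (q') forces q = 0.
Now (q) is unsatisfied and unit — conflict.
Backtrack on s: now try s = 1.
Unit clause (p') forces p = 0.
Now (p) is unsatisfied and unit — conflict.
Neither s = 1 nor s = 0 works.
Neither r = 1 nor r = 0 works.
No assignment satisfies every clause.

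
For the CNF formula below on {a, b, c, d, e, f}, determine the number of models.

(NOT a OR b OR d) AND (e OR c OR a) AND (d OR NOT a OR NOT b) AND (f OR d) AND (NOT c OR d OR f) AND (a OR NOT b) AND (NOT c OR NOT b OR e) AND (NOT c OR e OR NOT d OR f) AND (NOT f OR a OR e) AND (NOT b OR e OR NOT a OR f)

There are 2^6 = 64 truth assignments over (a, b, c, d, e, f).
Split on a. With a = true, the clauses containing a are satisfied and NOT a drops from the rest; 12 of the 2^5 = 32 assignments to the other variables satisfy what remains.
With a = false, by the same count on the reduced clause set, 6 assignments work.
(One model: a=F, b=F, c=F, d=F, e=T, f=T.)
Total: 12 + 6 = 18.

18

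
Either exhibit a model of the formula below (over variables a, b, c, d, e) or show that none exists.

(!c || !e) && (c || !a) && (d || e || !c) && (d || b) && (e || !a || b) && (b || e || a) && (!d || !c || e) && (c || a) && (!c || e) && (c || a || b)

UNSATISFIABLE

Try c = false.
(!a) alone gives a = false.
Now (a) is unsatisfied and unit — conflict.
Backtrack on c: now try c = true.
(!e) alone gives e = false.
Now (e) is unsatisfied and unit — conflict.
Neither c = true nor c = false works.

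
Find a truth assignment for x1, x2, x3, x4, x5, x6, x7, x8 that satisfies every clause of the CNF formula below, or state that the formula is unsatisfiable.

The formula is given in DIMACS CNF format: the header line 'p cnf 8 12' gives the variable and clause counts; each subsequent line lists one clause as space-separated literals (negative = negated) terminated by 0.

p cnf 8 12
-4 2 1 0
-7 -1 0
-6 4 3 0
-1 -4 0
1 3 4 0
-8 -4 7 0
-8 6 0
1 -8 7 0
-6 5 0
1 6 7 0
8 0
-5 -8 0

UNSATISFIABLE

Unit clause (x8) forces x8 = True.
Unit clause (x6) forces x6 = True.
Unit clause (x5) forces x5 = True.
But (¬x5) is also a unit clause — contradiction.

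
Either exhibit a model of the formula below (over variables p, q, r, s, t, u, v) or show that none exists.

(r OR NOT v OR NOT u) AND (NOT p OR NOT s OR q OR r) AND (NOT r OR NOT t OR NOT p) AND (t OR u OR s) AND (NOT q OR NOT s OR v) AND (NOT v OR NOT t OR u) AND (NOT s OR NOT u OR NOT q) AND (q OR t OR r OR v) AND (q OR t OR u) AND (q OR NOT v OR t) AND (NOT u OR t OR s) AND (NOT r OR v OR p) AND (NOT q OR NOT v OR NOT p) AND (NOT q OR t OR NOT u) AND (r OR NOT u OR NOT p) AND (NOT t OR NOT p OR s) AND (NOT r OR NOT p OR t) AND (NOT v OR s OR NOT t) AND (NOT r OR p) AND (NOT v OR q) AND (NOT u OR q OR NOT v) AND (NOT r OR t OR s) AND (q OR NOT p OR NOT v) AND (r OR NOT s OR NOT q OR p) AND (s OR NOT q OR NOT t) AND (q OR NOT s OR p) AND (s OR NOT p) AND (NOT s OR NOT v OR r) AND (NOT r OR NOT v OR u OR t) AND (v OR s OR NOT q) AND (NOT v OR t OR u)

Case r = false:
Case v = false:
Case q = false:
From the singleton clause (t), t = true.
Case p = false:
From the singleton clause (NOT s), s = false.
Every clause is now satisfied; u is unconstrained.

p=false,  q=false,  r=false,  s=false,  t=true,  u=false,  v=false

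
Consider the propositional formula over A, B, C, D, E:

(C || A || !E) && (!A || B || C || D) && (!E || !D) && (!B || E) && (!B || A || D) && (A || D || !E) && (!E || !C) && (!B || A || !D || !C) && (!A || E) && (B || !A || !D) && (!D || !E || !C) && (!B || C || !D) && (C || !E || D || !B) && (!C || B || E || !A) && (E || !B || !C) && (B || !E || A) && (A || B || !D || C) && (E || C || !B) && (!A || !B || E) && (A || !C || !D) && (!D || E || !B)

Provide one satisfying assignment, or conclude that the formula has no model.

A=false,  B=false,  C=true,  D=false,  E=false

Branch on E: set E = false.
(!B) alone gives B = false.
(!A) alone gives A = false.
Branch on D: set D = false.
No clause remains; C is free.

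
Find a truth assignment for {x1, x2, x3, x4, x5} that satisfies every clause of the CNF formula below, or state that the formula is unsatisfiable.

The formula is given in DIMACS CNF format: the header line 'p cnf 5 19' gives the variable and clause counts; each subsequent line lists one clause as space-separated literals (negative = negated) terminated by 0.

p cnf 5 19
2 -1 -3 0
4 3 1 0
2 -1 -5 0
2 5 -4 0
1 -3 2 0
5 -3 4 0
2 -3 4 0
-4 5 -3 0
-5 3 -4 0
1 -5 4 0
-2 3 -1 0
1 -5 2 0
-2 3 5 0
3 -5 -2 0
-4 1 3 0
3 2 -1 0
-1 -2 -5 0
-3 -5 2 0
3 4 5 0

Case x2 = True:
Case x3 = True:
Case x5 = True:
Unit clause (¬x1) forces x1 = False.
Unit clause (x4) forces x4 = True.
This assignment satisfies each clause.

x1=False,  x2=True,  x3=True,  x4=True,  x5=True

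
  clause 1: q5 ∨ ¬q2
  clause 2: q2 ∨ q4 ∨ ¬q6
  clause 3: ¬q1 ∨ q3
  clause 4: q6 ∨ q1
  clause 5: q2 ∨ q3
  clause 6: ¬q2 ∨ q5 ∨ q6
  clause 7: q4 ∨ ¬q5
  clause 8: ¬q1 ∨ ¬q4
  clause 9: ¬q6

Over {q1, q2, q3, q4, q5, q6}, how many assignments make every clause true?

There are 2^6 = 64 truth assignments over (q1, q2, q3, q4, q5, q6).
Split on q4. With q4 = True, the clauses containing q4 are satisfied and ¬q4 drops from the rest; 0 of the 2^5 = 32 assignments to the other variables satisfy what remains.
With q4 = False, by the same count on the reduced clause set, 1 assignment works.
Total: 0 + 1 = 1.

1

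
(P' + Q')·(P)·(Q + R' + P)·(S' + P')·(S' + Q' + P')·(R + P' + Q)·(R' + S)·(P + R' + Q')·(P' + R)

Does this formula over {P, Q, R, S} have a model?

Unsatisfiable

From the singleton clause (P), P = 1.
From the singleton clause (Q'), Q = 0.
From the singleton clause (S'), S = 0.
From the singleton clause (R), R = 1.
But (R') is also a unit clause — contradiction.
No assignment satisfies every clause.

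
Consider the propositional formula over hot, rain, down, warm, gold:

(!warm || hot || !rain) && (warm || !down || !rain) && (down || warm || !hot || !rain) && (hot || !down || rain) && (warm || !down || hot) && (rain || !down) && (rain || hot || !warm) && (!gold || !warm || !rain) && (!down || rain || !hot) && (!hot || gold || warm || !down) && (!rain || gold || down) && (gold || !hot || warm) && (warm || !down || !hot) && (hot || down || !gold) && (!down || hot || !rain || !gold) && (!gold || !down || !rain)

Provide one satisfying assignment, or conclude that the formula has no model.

Suppose rain = false.
From the singleton clause (!down), down = false.
Suppose hot = false.
From the singleton clause (!warm), warm = false.
From the singleton clause (!gold), gold = false.
Every clause now holds.

hot=false,  rain=false,  down=false,  warm=false,  gold=false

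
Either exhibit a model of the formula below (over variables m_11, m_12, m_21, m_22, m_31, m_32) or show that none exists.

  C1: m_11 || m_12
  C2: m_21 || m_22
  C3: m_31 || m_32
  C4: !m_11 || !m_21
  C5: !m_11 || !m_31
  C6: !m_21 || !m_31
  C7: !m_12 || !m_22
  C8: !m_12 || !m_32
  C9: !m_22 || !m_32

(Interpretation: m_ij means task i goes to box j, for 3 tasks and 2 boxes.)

Try m_11 = true.
(!m_21) alone gives m_21 = false.
(m_22) alone gives m_22 = true.
(!m_31) alone gives m_31 = false.
(m_32) alone gives m_32 = true.
That conflicts with the unit clause (!m_32).
Backtrack on m_11: now try m_11 = false.
(m_12) alone gives m_12 = true.
(!m_22) alone gives m_22 = false.
(m_21) alone gives m_21 = true.
(!m_31) alone gives m_31 = false.
(m_32) alone gives m_32 = true.
That conflicts with the unit clause (!m_32).
Neither m_11 = true nor m_11 = false works.

UNSATISFIABLE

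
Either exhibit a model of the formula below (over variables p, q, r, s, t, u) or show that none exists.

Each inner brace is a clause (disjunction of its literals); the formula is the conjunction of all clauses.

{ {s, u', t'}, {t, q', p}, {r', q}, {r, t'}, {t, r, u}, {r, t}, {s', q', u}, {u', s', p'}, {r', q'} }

UNSATISFIABLE

Branch on r: set r = 0.
The clause (t') is unit, so t = 0.
Now (t) is unsatisfied and unit — conflict.
Backtrack on r: now try r = 1.
The clause (q) is unit, so q = 1.
Now (q') is unsatisfied and unit — conflict.
Either choice for r ends in contradiction.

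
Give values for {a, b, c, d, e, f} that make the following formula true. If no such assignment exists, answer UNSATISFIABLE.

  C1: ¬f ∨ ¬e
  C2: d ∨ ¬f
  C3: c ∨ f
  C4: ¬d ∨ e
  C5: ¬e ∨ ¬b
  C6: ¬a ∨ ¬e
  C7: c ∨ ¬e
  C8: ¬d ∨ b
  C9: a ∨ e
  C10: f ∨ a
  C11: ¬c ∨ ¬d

a=True,  b=True,  c=True,  d=False,  e=False,  f=False

Suppose f = False.
(c) alone gives c = True.
(a) alone gives a = True.
(¬e) alone gives e = False.
(¬d) alone gives d = False.
No clause remains; b is free.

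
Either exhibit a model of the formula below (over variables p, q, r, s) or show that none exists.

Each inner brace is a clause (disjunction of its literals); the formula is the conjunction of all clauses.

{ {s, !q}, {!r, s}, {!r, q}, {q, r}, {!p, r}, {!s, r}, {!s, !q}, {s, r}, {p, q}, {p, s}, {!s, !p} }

UNSATISFIABLE

Try s = true.
Unit clause (r) forces r = true.
Unit clause (q) forces q = true.
Now (!q) is unsatisfied and unit — conflict.
Backtrack on s: now try s = false.
Unit clause (!q) forces q = false.
Unit clause (!r) forces r = false.
Now (r) is unsatisfied and unit — conflict.
Neither s = true nor s = false works.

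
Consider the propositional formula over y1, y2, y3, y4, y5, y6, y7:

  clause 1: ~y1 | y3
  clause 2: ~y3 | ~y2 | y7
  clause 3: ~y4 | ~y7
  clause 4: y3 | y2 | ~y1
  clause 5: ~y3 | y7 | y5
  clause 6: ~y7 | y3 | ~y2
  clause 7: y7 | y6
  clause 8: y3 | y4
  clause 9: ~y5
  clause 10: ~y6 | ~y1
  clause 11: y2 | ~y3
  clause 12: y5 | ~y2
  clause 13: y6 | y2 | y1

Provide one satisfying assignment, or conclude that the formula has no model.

y1: 0,  y2: 0,  y3: 0,  y4: 1,  y5: 0,  y6: 1,  y7: 0

(~y5) alone gives y5 = 0.
(~y2) alone gives y2 = 0.
(~y3) alone gives y3 = 0.
(~y1) alone gives y1 = 0.
(y4) alone gives y4 = 1.
(~y7) alone gives y7 = 0.
(y6) alone gives y6 = 1.
Every clause now holds.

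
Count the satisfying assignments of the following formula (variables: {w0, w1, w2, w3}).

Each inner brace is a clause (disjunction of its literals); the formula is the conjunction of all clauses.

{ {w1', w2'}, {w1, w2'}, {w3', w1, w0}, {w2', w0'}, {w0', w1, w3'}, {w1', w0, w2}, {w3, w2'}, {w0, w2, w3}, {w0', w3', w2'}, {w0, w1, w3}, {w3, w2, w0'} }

1

There are 2^4 = 16 truth assignments over (w0, w1, w2, w3).
Check each against the 11 clauses (columns in the order w0, w1, w2, w3):
  F F F F  ✗ fails (w0 + w2 + w3)
  F F F T  ✗ fails (w3' + w1 + w0)
  F F T F  ✗ fails (w1 + w2')
  F F T T  ✗ fails (w1 + w2')
  F T F F  ✗ fails (w1' + w0 + w2)
  F T F T  ✗ fails (w1' + w0 + w2)
  F T T F  ✗ fails (w1' + w2')
  F T T T  ✗ fails (w1' + w2')
  T F F F  ✗ fails (w3 + w2 + w0')
  T F F T  ✗ fails (w0' + w1 + w3')
  T F T F  ✗ fails (w1 + w2')
  T F T T  ✗ fails (w1 + w2')
  T T F F  ✗ fails (w3 + w2 + w0')
  T T F T  ✓ satisfies all
  T T T F  ✗ fails (w1' + w2')
  T T T T  ✗ fails (w1' + w2')
1 of the 16 rows is a model.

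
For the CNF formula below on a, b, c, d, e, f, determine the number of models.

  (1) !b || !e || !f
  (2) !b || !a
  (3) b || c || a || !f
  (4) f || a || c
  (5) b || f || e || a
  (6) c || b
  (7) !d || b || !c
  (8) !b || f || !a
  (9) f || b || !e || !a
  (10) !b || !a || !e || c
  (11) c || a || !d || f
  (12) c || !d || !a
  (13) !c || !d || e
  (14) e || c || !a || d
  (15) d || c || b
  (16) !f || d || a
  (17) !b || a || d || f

6

There are 2^6 = 64 truth assignments over (a, b, c, d, e, f).
Split on b. With b = true, the clauses containing b are satisfied and !b drops from the rest; 2 of the 2^5 = 32 assignments to the other variables satisfy what remains.
With b = false, by the same count on the reduced clause set, 4 assignments work.
(One model: a=F, b=F, c=T, d=F, e=T, f=F.)
Total: 2 + 4 = 6.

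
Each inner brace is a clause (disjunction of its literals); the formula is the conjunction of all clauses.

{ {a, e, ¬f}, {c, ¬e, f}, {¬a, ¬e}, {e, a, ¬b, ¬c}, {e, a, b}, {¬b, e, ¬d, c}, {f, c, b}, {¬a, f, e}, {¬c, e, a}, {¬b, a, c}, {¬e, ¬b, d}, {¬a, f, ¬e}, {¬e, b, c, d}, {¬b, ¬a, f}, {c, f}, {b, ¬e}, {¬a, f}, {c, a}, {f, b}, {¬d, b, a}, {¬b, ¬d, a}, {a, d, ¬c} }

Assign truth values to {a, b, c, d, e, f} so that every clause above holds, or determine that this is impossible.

Try a = True.
The clause (¬e) is unit, so e = False.
The clause (f) is unit, so f = True.
Try b = True.
Try d = False.
Every clause is now satisfied; c is unconstrained.

a=True,  b=True,  c=False,  d=False,  e=False,  f=True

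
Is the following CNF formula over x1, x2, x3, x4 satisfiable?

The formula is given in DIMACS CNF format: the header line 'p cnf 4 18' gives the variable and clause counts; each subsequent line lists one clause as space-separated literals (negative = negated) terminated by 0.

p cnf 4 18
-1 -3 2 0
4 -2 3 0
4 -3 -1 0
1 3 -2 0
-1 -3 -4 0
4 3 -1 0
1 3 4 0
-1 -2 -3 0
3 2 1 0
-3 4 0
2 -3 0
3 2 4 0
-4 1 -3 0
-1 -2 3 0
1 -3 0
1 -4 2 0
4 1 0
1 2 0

Branch on x3: set x3 = False.
Branch on x4: set x4 = True.
Branch on x1: set x1 = True.
The clause (¬x2) is unit, so x2 = False.
Every clause now holds.
A satisfying assignment: x1 ↦ True, x2 ↦ False, x3 ↦ False, x4 ↦ True.

Yes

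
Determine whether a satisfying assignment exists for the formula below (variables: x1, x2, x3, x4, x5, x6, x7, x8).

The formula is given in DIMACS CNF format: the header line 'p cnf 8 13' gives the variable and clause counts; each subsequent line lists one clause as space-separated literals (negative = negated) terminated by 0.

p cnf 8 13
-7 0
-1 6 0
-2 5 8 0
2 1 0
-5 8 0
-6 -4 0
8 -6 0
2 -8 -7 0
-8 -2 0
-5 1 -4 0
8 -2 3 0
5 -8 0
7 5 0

The clause (¬x7) is unit, so x7 = False.
The clause (x5) is unit, so x5 = True.
The clause (x8) is unit, so x8 = True.
The clause (¬x2) is unit, so x2 = False.
The clause (x1) is unit, so x1 = True.
The clause (x6) is unit, so x6 = True.
The clause (¬x4) is unit, so x4 = False.
Every clause is now satisfied; x3 is unconstrained.
A satisfying assignment: x1: True, x2: False, x3: False, x4: False, x5: True, x6: True, x7: False, x8: True.

Yes, satisfiable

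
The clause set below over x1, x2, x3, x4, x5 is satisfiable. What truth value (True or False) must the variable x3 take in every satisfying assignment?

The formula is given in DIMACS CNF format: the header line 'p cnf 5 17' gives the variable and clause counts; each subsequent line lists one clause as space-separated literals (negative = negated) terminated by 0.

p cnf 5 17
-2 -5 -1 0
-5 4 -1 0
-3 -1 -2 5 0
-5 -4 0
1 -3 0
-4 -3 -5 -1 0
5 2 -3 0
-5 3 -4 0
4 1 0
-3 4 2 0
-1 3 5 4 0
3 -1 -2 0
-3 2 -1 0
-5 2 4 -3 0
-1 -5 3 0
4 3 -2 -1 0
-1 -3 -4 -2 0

False

Suppose x3 = True.
From the singleton clause (x1), x1 = True.
From the singleton clause (x2), x2 = True.
From the singleton clause (¬x5), x5 = False.
That conflicts with the unit clause (x5).
So every satisfying assignment has x3 = False.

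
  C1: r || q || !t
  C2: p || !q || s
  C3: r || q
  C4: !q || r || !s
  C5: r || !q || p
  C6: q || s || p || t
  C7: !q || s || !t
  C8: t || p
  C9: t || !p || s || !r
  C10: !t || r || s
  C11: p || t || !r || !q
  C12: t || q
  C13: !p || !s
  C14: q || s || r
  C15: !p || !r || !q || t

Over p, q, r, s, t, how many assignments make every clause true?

There are 2^5 = 32 truth assignments over (p, q, r, s, t).
Split on s. With s = true, the clauses containing s are satisfied and !s drops from the rest; 2 of the 2^4 = 16 assignments to the other variables satisfy what remains.
With s = false, by the same count on the reduced clause set, 3 assignments work.
(One model: p=F, q=F, r=T, s=F, t=T.)
Total: 2 + 3 = 5.

5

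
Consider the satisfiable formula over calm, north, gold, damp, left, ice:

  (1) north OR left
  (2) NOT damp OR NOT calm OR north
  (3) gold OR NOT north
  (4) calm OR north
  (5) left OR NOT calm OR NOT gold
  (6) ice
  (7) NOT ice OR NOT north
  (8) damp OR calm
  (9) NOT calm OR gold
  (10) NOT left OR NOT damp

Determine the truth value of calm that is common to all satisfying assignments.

True

Suppose calm = false.
The clause (north) is unit, so north = true.
The clause (gold) is unit, so gold = true.
The clause (ice) is unit, so ice = true.
Now (NOT ice) is unsatisfied and unit — conflict.
So every satisfying assignment has calm = True.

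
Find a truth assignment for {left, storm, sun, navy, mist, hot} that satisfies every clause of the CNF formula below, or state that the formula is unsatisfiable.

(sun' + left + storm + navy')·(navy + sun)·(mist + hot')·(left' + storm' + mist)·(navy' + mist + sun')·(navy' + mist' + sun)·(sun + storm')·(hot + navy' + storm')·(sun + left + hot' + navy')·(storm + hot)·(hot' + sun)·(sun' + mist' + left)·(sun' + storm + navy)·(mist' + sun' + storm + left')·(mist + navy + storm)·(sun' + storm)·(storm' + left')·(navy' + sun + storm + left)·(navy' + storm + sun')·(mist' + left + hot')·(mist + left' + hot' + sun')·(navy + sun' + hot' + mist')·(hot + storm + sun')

Suppose navy = 0.
Unit clause (sun) forces sun = 1.
Unit clause (storm) forces storm = 1.
Unit clause (left') forces left = 0.
Unit clause (mist') forces mist = 0.
Unit clause (hot') forces hot = 0.
This assignment satisfies each clause.

left ↦ 0, storm ↦ 1, sun ↦ 1, navy ↦ 0, mist ↦ 0, hot ↦ 0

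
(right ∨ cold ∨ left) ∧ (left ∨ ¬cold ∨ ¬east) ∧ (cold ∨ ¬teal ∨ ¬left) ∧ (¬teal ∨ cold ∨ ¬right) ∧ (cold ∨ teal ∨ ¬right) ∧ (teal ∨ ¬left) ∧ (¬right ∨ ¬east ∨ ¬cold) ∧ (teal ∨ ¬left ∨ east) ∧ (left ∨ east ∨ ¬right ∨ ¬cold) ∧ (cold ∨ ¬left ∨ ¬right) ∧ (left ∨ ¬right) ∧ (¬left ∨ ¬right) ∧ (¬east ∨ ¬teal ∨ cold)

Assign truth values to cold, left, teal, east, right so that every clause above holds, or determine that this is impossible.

Suppose teal = True.
Suppose cold = True.
Suppose left = True.
From the singleton clause (¬right), right = False.
Every clause is now satisfied; east is unconstrained.

cold: True,  left: True,  teal: True,  east: False,  right: False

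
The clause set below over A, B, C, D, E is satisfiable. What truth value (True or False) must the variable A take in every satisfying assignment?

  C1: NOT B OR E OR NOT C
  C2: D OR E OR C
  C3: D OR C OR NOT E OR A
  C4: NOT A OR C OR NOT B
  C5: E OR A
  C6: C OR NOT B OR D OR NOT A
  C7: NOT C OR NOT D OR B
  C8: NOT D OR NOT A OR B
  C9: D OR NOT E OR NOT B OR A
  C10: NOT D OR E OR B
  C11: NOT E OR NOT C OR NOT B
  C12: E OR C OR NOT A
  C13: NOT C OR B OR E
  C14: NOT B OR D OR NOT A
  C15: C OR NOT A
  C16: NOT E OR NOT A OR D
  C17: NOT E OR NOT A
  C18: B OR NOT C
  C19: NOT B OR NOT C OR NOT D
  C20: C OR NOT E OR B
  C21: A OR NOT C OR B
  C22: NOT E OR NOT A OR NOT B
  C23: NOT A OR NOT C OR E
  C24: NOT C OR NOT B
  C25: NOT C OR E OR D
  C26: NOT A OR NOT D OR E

False

Suppose A = true.
The clause (C) is unit, so C = true.
The clause (NOT E) is unit, so E = false.
That conflicts with the unit clause (E).
So every satisfying assignment has A = False.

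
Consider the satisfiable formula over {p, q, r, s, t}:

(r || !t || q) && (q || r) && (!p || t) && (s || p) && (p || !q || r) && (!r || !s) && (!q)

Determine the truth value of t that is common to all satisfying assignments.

True

Suppose t = false.
The clause (!p) is unit, so p = false.
The clause (s) is unit, so s = true.
The clause (!r) is unit, so r = false.
The clause (q) is unit, so q = true.
Now (!q) is unsatisfied and unit — conflict.
So every satisfying assignment has t = True.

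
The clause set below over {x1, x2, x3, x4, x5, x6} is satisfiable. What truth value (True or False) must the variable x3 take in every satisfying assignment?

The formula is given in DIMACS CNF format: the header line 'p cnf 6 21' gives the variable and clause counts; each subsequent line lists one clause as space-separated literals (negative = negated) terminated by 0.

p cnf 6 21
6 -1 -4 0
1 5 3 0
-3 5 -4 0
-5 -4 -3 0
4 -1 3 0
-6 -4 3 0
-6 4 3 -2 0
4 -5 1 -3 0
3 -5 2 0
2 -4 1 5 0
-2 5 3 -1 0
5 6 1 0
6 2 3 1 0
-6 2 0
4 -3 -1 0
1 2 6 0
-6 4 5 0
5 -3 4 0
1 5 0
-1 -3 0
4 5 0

False

Suppose x3 = True.
Unit clause (¬x1) forces x1 = False.
Unit clause (x5) forces x5 = True.
Unit clause (¬x4) forces x4 = False.
That conflicts with the unit clause (x4).
So every satisfying assignment has x3 = False.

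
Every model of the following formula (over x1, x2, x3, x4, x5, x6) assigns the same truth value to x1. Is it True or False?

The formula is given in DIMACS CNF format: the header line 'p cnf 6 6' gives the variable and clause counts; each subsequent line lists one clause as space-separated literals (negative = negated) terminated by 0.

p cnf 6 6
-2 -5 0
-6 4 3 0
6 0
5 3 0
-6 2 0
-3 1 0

Suppose x1 = False.
The clause (x6) is unit, so x6 = True.
The clause (x2) is unit, so x2 = True.
The clause (¬x5) is unit, so x5 = False.
The clause (x3) is unit, so x3 = True.
That conflicts with the unit clause (¬x3).
So every satisfying assignment has x1 = True.

True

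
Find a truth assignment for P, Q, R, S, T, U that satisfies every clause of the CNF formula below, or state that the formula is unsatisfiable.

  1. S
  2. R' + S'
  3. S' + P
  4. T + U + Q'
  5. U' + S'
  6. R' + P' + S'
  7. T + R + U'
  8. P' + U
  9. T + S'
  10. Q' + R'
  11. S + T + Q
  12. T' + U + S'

Unit clause (S) forces S = 1.
Unit clause (R') forces R = 0.
Unit clause (P) forces P = 1.
Unit clause (U') forces U = 0.
But (U) is also a unit clause — contradiction.

UNSATISFIABLE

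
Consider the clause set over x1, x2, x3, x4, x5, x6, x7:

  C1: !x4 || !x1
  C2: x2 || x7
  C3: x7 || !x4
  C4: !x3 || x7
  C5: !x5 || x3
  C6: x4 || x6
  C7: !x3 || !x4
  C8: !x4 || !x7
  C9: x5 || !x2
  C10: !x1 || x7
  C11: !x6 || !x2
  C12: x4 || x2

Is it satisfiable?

Suppose x4 = false.
The clause (x6) is unit, so x6 = true.
The clause (!x2) is unit, so x2 = false.
That conflicts with the unit clause (x2).
So x4 must be the other value — set x4 = true.
The clause (!x1) is unit, so x1 = false.
The clause (x7) is unit, so x7 = true.
That conflicts with the unit clause (!x7).
Both values of x4 lead to a conflict.
No assignment satisfies every clause.

No, unsatisfiable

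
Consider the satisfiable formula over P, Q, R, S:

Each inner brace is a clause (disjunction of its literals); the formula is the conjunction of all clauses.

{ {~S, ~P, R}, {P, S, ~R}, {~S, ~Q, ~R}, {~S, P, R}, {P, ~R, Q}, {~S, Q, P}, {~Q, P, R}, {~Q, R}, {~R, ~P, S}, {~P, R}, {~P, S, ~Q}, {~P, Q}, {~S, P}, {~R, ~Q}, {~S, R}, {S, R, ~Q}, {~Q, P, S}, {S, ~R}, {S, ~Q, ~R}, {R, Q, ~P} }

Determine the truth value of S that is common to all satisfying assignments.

False

Suppose S = 1.
(P) alone gives P = 1.
(R) alone gives R = 1.
(~Q) alone gives Q = 0.
That conflicts with the unit clause (Q).
So every satisfying assignment has S = False.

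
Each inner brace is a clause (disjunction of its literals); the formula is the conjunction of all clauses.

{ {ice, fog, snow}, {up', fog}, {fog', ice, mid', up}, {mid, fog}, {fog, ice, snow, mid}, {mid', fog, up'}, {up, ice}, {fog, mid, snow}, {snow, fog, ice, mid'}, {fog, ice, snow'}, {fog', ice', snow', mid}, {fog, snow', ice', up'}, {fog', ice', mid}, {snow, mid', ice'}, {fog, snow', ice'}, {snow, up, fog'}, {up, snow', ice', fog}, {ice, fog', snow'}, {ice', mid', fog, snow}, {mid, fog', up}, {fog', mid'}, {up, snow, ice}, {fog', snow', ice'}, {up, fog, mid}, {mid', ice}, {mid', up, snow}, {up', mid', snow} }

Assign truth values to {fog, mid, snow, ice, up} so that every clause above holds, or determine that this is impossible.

fog=1, mid=0, snow=0, ice=0, up=1

Try up = 1.
Unit clause (fog) forces fog = 1.
Unit clause (mid') forces mid = 0.
Unit clause (ice') forces ice = 0.
Unit clause (snow') forces snow = 0.
This assignment satisfies each clause.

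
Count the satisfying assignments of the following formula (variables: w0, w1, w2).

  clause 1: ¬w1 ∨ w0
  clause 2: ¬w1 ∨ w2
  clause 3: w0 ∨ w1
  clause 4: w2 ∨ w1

There are 2^3 = 8 truth assignments over (w0, w1, w2).
Check each against the 4 clauses (columns in the order w0, w1, w2):
  F F F  ✗ fails (w0 ∨ w1)
  F F T  ✗ fails (w0 ∨ w1)
  F T F  ✗ fails (¬w1 ∨ w0)
  F T T  ✗ fails (¬w1 ∨ w0)
  T F F  ✗ fails (w2 ∨ w1)
  T F T  ✓ satisfies all
  T T F  ✗ fails (¬w1 ∨ w2)
  T T T  ✓ satisfies all
2 of the 8 rows are models.

2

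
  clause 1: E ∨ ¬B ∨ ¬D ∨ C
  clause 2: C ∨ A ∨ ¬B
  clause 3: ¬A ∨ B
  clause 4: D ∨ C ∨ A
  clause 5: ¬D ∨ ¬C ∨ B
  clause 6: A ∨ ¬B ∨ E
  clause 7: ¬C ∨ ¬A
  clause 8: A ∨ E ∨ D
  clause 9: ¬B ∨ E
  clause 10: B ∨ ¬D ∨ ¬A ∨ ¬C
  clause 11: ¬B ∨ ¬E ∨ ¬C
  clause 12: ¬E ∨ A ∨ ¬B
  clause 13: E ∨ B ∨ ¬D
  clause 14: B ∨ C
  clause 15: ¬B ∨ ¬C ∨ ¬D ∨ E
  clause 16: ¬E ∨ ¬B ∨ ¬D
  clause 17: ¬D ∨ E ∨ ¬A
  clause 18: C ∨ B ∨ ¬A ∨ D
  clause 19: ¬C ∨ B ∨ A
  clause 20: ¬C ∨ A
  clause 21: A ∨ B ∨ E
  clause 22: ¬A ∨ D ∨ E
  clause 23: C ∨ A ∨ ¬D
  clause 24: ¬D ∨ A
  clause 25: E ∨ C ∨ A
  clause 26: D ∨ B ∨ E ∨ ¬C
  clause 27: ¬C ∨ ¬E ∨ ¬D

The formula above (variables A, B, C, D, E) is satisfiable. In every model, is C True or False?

False

Suppose C = True.
From the singleton clause (¬A), A = False.
Now (A) is unsatisfied and unit — conflict.
So every satisfying assignment has C = False.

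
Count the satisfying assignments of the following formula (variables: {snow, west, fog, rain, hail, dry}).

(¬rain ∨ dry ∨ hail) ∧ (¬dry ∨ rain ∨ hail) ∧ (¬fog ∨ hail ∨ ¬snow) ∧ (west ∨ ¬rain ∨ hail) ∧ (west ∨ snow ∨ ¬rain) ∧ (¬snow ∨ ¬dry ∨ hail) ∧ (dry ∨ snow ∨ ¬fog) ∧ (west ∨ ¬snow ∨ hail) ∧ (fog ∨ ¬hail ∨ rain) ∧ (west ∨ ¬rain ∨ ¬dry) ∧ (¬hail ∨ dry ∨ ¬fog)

16

There are 2^6 = 64 truth assignments over (snow, west, fog, rain, hail, dry).
Split on hail. With hail = True, the clauses containing hail are satisfied and ¬hail drops from the rest; 11 of the 2^5 = 32 assignments to the other variables satisfy what remains.
With hail = False, by the same count on the reduced clause set, 5 assignments work.
Total: 11 + 5 = 16.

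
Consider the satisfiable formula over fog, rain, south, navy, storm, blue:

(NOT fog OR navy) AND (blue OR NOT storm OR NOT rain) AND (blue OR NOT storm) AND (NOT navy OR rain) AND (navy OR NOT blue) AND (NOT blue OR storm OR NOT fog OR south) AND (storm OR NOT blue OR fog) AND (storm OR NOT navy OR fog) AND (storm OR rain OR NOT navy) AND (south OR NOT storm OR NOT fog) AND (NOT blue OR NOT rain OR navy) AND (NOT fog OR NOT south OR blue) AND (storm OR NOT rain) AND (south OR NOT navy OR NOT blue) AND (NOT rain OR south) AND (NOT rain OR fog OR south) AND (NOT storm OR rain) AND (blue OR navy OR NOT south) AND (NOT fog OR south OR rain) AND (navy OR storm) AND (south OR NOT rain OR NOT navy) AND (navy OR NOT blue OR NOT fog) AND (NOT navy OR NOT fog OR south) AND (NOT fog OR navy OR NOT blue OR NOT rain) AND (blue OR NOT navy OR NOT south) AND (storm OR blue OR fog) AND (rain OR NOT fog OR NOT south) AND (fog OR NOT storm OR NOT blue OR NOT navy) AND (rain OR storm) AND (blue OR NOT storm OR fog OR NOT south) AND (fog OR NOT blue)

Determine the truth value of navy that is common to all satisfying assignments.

Suppose navy = false.
The clause (NOT fog) is unit, so fog = false.
The clause (NOT blue) is unit, so blue = false.
The clause (NOT storm) is unit, so storm = false.
But (storm) is also a unit clause — contradiction.
So every satisfying assignment has navy = True.

True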